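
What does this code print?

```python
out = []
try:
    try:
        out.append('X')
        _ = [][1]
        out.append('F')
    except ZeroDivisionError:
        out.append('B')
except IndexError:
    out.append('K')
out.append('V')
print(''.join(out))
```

Execution trace: 'X' (try body) → 'K' (outer except IndexError) → 'V' (after the try/except). Output: XKV

Answer: XKV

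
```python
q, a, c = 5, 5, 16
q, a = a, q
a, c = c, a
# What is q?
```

Trace:
`q, a, c = 5, 5, 16` → q = 5; a = 5; c = 16
`q, a = a, q` → q = 5; a = 5
`a, c = c, a` → a = 16; c = 5
So q = 5

Answer: 5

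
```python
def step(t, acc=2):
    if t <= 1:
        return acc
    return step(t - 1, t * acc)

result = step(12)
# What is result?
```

Accumulator trace (n, acc): (12, 2) -> (11, 24) -> (10, 264) -> (9, 2640) -> (8, 23760) -> (7, 190080) -> (6, 1330560) -> (5, 7983360) -> (4, 39916800) -> (3, 159667200) -> (2, 479001600) -> (1, 958003200) -> return 958003200

Answer: 958003200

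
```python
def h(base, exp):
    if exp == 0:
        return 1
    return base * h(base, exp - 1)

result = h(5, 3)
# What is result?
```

h(5, 3) = 5 * 5 * 5 = 125

Answer: 125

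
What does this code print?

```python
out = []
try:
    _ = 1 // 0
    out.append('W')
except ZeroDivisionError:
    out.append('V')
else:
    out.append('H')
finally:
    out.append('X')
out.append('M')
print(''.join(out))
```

Execution trace: 'V' (except ZeroDivisionError) → 'X' (finally) → 'M' (after the try/except). Output: VXM

Answer: VXM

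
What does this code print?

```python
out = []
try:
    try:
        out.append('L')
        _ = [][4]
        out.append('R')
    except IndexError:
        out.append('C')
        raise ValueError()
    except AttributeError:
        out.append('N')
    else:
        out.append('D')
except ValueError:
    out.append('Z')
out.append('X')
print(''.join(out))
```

Execution trace: 'L' (inner try body) → 'C' (inner except IndexError) → 'Z' (outer except ValueError) → 'X' (after the try/except). Output: LCZX

Answer: LCZX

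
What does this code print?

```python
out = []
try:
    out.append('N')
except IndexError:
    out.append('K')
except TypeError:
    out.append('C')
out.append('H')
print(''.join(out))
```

Execution trace: 'N' (try body, no exception) → 'H' (after the try/except). Output: NH

Answer: NH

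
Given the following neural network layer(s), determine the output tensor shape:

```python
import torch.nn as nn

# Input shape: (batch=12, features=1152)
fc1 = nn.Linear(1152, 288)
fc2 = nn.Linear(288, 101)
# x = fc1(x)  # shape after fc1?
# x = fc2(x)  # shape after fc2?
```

Input: (12, 1152) -> after fc1: (12, 288) -> Output: (12, 101)

Answer: (12, 101)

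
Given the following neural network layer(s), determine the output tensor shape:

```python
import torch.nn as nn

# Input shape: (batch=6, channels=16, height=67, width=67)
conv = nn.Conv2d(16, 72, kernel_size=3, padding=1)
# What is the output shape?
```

Input: (6, 16, 67, 67) -> Output: (6, 72, 67, 67)

Answer: (6, 72, 67, 67)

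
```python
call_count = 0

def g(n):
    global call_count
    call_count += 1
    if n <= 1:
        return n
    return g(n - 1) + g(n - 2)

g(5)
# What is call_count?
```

Calls(n) = 1 + Calls(n-1) + Calls(n-2); Calls(0)=Calls(1)=1. For n=5 this gives 15.

Answer: 15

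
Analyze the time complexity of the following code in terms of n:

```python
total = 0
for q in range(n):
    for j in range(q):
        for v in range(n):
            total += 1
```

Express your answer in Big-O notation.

Each loop level contributes: n × n × n. Multiplying the contributions gives O(n^3).

Answer: O(n^3)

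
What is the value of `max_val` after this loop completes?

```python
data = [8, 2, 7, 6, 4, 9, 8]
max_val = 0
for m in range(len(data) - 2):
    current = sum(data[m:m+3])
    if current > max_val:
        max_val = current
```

Max sum of 3-element window in [8, 2, 7, 6, 4, 9, 8]
`max_val` takes the values: 0 → 17 → 19 → 21

Answer: 21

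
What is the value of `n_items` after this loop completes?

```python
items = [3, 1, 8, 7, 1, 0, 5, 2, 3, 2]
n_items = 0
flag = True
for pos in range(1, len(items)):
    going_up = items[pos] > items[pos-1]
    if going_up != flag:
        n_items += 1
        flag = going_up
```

Count direction changes in [3, 1, 8, 7, 1, 0, 5, 2, 3, 2]
`n_items` takes the values: 0 → 1 → 2 → 3 → 4 → 5 → 6 → 7

Answer: 7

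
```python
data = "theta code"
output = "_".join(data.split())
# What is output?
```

Trace:
`data = "theta code"` → data = 'theta code'
`output = "_".join(data.split())` → output = 'theta_code'
So output = 'theta_code'

Answer: 'theta_code'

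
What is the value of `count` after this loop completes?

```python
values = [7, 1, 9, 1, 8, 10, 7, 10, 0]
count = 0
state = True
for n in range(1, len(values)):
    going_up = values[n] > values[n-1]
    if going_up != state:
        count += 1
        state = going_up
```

Count direction changes in [7, 1, 9, 1, 8, 10, 7, 10, 0]
`count` takes the values: 0 → 1 → 2 → 3 → 4 → 5 → 6 → 7

Answer: 7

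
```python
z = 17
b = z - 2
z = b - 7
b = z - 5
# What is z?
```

Trace:
`z = 17` → z = 17
`b = z - 2` → b = 15
`z = b - 7` → z = 8
`b = z - 5` → b = 3
So z = 8

Answer: 8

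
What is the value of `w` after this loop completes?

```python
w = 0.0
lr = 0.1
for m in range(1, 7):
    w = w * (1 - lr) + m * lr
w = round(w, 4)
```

Moving average with lr=0.1
`w` takes the values: 0.0 → 0.1 → 0.29 → 0.561 → 0.9049 → 1.31441 → 1.782969 → 1.783

Answer: 1.783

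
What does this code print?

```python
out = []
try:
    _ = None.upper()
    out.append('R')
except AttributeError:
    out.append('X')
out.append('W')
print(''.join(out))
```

Execution trace: 'X' (except AttributeError) → 'W' (after the try/except). Output: XW

Answer: XW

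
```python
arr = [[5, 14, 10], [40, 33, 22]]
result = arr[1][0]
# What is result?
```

Trace:
`arr = [[5, 14, 10], [40, 33, 22]]` → arr = [[5, 14, 10], [40, 33, 22]]
`result = arr[1][0]` → result = 40
So result = 40

Answer: 40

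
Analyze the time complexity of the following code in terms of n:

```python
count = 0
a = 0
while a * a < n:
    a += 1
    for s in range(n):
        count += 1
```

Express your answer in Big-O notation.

Each loop level contributes: √n × n. Multiplying the contributions gives O(n√n).

Answer: O(n√n)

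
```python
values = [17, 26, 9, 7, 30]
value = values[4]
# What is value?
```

Trace:
`values = [17, 26, 9, 7, 30]` → values = [17, 26, 9, 7, 30]
`value = values[4]` → value = 30
So value = 30

Answer: 30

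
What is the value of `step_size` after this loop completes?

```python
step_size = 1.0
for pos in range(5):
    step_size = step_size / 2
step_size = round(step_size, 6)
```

Halving LR 5 times: 1 / 2^5
`step_size` takes the values: 1.0 → 0.5 → 0.25 → 0.125 → 0.0625 → 0.03125

Answer: 0.03125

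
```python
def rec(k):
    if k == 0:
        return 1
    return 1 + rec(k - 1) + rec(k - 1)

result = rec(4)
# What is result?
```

rec(k) = 1 + 2·rec(k-1), rec(0)=1. Closed form: (1+1)·2^4 - 1 = 31.

Answer: 31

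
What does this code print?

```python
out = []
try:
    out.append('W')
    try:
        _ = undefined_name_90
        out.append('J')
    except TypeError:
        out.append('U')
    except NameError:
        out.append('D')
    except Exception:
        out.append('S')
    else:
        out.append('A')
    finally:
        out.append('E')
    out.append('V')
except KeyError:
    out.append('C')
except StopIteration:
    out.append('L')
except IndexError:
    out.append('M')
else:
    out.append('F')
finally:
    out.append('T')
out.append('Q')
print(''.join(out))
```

Execution trace: 'W' (try body) → 'D' (inner except NameError) → 'E' (inner finally) → 'V' (try body, no exception) → 'F' (else) → 'T' (finally) → 'Q' (after the try/except). Output: WDEVFTQ

Answer: WDEVFTQ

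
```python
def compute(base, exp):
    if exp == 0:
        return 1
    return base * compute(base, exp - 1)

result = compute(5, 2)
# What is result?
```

compute(5, 2) = 5 * 5 = 25

Answer: 25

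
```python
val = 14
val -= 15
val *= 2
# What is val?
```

Trace:
`val = 14` → val = 14
`val -= 15` → val = -1
`val *= 2` → val = -2
So val = -2

Answer: -2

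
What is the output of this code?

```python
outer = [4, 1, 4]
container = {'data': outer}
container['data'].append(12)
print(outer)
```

Key concept: dict holds reference to list.
Step by step:
`outer = [4, 1, 4]` → outer = [4, 1, 4]
`container = {'data': outer}` → container = {'data': [4, 1, 4]}
`container['data'].append(12)` → outer = [4, 1, 4, 12]; container = {'data': [4, 1, 4, 12]}
`print(outer)` → prints [4, 1, 4, 12]

Answer: [4, 1, 4, 12]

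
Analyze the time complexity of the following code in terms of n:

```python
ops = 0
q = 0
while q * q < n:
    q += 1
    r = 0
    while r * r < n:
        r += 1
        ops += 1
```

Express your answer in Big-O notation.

Each loop level contributes: √n × √n. Multiplying the contributions gives O(n).

Answer: O(n)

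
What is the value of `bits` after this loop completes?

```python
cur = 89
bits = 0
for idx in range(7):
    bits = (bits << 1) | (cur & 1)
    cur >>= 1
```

Reverse lowest 7 bits of 89
`bits` takes the values: 0 → 1 → 2 → 4 → 9 → 19 → 38 → 77

Answer: 77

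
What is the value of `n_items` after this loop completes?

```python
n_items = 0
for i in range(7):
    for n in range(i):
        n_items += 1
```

Triangle number: 0+1+2+...+6
`n_items` takes the values: 0 → 1 → 2 → 3 → 4 → 5 → 6 → 7 → 8 → 9 → 10 → 11 → 12 → 13 → 14 → 15 → 16 → 17 → 18 → 19 → 20 → 21

Answer: 21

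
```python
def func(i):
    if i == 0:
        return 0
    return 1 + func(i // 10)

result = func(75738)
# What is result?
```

Count of digits of 75738: 5

Answer: 5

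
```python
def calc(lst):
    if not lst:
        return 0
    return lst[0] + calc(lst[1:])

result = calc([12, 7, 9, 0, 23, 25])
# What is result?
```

12 + 7 + 9 + 0 + 23 + 25 + 0 = 76

Answer: 76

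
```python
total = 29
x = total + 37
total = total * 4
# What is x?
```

Trace:
`total = 29` → total = 29
`x = total + 37` → x = 66
`total = total * 4` → total = 116
So x = 66

Answer: 66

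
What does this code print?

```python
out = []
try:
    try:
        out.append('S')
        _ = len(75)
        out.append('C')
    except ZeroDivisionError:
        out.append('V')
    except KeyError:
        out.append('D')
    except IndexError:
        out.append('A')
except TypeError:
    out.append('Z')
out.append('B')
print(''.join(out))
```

Execution trace: 'S' (try body) → 'Z' (outer except TypeError) → 'B' (after the try/except). Output: SZB

Answer: SZB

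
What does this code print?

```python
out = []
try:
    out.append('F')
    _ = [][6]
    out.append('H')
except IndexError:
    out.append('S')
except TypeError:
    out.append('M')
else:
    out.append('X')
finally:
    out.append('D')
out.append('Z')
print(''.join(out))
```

Execution trace: 'F' (try body) → 'S' (except IndexError) → 'D' (finally) → 'Z' (after the try/except). Output: FSDZ

Answer: FSDZ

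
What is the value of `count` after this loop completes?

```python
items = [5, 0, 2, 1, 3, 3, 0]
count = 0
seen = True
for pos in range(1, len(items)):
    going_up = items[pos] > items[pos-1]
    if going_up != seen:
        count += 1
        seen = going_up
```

Count direction changes in [5, 0, 2, 1, 3, 3, 0]
`count` takes the values: 0 → 1 → 2 → 3 → 4 → 5

Answer: 5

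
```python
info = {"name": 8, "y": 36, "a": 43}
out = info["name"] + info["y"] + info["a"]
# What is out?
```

Trace:
`info = {"name": 8, "y": 36, "a": 43}` → info = {'name': 8, 'y': 36, 'a': 43}
`out = info["name"] + info["y"] + info["a"]` → out = 87
So out = 87

Answer: 87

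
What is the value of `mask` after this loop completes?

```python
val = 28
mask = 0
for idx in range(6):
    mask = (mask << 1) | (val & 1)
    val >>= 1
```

Reverse lowest 6 bits of 28
`mask` takes the values: 0 → 1 → 3 → 7 → 14

Answer: 14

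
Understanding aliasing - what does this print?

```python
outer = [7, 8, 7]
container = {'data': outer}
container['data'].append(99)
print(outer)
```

Key concept: dict holds reference to list.
Step by step:
`outer = [7, 8, 7]` → outer = [7, 8, 7]
`container = {'data': outer}` → container = {'data': [7, 8, 7]}
`container['data'].append(99)` → outer = [7, 8, 7, 99]; container = {'data': [7, 8, 7, 99]}
`print(outer)` → prints [7, 8, 7, 99]

Answer: [7, 8, 7, 99]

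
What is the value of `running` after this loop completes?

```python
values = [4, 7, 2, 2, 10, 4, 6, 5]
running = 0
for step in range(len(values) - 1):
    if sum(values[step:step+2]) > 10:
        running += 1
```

Count windows with sum > 10
`running` takes the values: 0 → 1 → 2 → 3 → 4

Answer: 4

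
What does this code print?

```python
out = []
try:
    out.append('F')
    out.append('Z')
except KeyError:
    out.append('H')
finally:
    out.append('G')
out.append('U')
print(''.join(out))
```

Execution trace: 'F' (try body) → 'Z' (try body, no exception) → 'G' (finally) → 'U' (after the try/except). Output: FZGU

Answer: FZGU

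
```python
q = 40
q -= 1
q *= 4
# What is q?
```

Trace:
`q = 40` → q = 40
`q -= 1` → q = 39
`q *= 4` → q = 156
So q = 156

Answer: 156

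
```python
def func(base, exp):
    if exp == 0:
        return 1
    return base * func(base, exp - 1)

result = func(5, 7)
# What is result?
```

func(5, 7) = 5 * 5 * 5 * 5 * 5 * 5 * 5 = 78125

Answer: 78125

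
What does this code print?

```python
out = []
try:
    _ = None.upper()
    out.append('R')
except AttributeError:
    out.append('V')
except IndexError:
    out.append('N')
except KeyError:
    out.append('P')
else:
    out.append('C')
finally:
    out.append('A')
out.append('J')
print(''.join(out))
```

Execution trace: 'V' (except AttributeError) → 'A' (finally) → 'J' (after the try/except). Output: VAJ

Answer: VAJ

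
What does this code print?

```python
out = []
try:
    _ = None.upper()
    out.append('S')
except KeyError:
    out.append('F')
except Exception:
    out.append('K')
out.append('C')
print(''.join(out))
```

Execution trace: 'K' (except Exception) → 'C' (after the try/except). Output: KC

Answer: KC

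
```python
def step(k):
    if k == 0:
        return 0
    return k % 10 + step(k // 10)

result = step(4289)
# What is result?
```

Sum of digits of 4289: 9 + 8 + 2 + 4 = 23

Answer: 23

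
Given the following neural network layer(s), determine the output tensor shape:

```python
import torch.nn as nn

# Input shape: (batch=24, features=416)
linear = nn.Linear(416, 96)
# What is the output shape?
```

Input: (24, 416) -> Output: (24, 96)

Answer: (24, 96)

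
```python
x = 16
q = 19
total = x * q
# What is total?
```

Trace:
`x = 16` → x = 16
`q = 19` → q = 19
`total = x * q` → total = 304
So total = 304

Answer: 304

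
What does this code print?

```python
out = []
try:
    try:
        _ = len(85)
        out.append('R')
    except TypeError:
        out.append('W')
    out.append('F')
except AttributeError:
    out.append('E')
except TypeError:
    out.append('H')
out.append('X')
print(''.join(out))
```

Execution trace: 'W' (inner except TypeError) → 'F' (try body, no exception) → 'X' (after the try/except). Output: WFX

Answer: WFX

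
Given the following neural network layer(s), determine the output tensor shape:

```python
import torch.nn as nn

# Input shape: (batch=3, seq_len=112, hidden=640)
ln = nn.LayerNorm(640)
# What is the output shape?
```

Input: (3, 112, 640) -> Output: (3, 112, 640)

Answer: (3, 112, 640)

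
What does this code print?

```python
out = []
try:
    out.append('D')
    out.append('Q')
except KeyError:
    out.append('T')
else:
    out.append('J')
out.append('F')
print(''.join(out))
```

Execution trace: 'D' (try body) → 'Q' (try body, no exception) → 'J' (else) → 'F' (after the try/except). Output: DQJF

Answer: DQJF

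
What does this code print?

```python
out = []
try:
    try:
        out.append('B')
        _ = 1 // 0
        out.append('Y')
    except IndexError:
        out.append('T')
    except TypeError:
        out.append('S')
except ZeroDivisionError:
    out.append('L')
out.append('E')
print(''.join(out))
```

Execution trace: 'B' (try body) → 'L' (outer except ZeroDivisionError) → 'E' (after the try/except). Output: BLE

Answer: BLE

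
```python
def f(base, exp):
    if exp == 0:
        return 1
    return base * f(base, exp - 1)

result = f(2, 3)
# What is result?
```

f(2, 3) = 2 * 2 * 2 = 8

Answer: 8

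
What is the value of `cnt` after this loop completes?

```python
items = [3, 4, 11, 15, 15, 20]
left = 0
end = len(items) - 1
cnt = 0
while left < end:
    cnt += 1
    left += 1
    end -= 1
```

Iterations until pointers meet (list length 6)
`cnt` takes the values: 0 → 1 → 2 → 3

Answer: 3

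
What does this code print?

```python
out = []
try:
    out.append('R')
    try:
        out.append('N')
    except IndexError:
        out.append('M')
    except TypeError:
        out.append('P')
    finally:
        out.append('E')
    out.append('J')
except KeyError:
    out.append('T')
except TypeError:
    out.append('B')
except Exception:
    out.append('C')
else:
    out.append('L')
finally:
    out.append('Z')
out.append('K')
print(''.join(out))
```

Execution trace: 'R' (try body) → 'N' (inner try body, no exception) → 'E' (inner finally) → 'J' (try body, no exception) → 'L' (else) → 'Z' (finally) → 'K' (after the try/except). Output: RNEJLZK

Answer: RNEJLZK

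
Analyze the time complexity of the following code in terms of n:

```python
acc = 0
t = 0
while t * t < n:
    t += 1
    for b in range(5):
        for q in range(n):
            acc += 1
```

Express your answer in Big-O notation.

Each loop level contributes: √n × 1 × n. Multiplying the contributions gives O(n√n).

Answer: O(n√n)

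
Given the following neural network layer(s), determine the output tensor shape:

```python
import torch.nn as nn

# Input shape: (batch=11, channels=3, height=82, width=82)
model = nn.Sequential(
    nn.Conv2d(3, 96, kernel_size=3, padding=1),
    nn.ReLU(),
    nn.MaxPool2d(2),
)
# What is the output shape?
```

Input: (11, 3, 82, 82) -> after Conv2d: (11, 96, 82, 82) -> after ReLU: (11, 96, 82, 82) -> Output: (11, 96, 41, 41)

Answer: (11, 96, 41, 41)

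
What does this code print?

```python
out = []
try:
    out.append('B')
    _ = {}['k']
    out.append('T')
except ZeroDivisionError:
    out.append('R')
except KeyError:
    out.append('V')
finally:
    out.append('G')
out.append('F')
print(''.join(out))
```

Execution trace: 'B' (try body) → 'V' (except KeyError) → 'G' (finally) → 'F' (after the try/except). Output: BVGF

Answer: BVGF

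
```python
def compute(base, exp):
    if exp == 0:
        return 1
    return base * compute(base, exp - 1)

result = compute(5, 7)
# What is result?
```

compute(5, 7) = 5 * 5 * 5 * 5 * 5 * 5 * 5 = 78125

Answer: 78125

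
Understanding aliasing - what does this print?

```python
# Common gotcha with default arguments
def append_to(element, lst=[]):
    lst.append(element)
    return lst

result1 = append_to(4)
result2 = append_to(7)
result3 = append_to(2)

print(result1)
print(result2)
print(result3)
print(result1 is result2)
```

Key concept: mutable default argument gotcha.
Step by step:
`result1 = append_to(4)` → result1 = [4]
`result2 = append_to(7)` → result1 = [4, 7] (same object as result2); result2 = [4, 7] (same object as result1)
`result3 = append_to(2)` → result1 = [4, 7, 2] (same object as result2, result3); result2 = [4, 7, 2] (same object as result1, result3); result3 = [4, 7, 2] (same object as result1, result2)
`print(result1)` → prints [4, 7, 2]
`print(result2)` → prints [4, 7, 2]
`print(result3)` → prints [4, 7, 2]
`print(result1 is result2)` → prints True

Answer:
[4, 7, 2]
[4, 7, 2]
[4, 7, 2]
True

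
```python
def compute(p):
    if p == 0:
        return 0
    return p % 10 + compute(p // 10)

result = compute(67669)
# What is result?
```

Sum of digits of 67669: 9 + 6 + 6 + 7 + 6 = 34

Answer: 34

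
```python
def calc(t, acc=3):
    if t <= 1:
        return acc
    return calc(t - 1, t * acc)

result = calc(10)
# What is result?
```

Accumulator trace (n, acc): (10, 3) -> (9, 30) -> (8, 270) -> (7, 2160) -> (6, 15120) -> (5, 90720) -> (4, 453600) -> (3, 1814400) -> (2, 5443200) -> (1, 10886400) -> return 10886400

Answer: 10886400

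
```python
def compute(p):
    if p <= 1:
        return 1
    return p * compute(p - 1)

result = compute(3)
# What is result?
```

compute(3) = 3 * 2 * 1 = 6

Answer: 6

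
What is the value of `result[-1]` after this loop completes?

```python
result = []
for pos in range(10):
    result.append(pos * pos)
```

Last element of squares 0 to 9
`result` takes the values: [] → [0] → [0, 1] → [0, 1, 4] → [0, 1, 4, 9] → [0, 1, 4, 9, 16] → [0, 1, 4, 9, 16, 25] → [0, 1, 4, 9, 16, 25, 36] → [0, 1, 4, 9, 16, 25, 36, 49] → [0, 1, 4, 9, 16, 25, 36, 49, 64] → [0, 1, 4, 9, 16, 25, 36, 49, 64, 81]
So `result[-1]` = 81

Answer: 81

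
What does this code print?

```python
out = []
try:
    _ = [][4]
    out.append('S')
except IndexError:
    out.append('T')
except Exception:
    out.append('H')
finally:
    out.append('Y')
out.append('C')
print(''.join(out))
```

Execution trace: 'T' (except IndexError) → 'Y' (finally) → 'C' (after the try/except). Output: TYC

Answer: TYC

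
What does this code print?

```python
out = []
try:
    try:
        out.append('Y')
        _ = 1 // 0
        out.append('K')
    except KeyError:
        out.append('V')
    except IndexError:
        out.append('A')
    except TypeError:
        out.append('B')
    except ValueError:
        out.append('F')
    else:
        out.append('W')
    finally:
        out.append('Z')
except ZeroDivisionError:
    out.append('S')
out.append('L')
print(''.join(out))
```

Execution trace: 'Y' (try body) → 'Z' (finally) → 'S' (outer except ZeroDivisionError) → 'L' (after the try/except). Output: YZSL

Answer: YZSL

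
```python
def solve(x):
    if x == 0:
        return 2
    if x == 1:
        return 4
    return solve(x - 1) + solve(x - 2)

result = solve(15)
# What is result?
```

Build up from base cases: solve(0)=2, solve(1)=4, solve(2)=6, solve(3)=10, solve(4)=16, solve(5)=26, solve(6)=42, ..., solve(15)=3194

Answer: 3194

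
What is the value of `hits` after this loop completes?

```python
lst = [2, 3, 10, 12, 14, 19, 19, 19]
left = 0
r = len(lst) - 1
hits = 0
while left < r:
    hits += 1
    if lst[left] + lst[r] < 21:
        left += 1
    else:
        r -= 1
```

Steps to find pair summing to 21
`hits` takes the values: 0 → 1 → 2 → 3 → 4 → 5 → 6 → 7

Answer: 7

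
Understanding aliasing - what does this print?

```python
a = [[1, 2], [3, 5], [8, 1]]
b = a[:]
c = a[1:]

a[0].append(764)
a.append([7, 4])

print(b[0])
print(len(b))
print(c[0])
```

Key concept: slice with nested mutation.
Step by step:
`a = [[1, 2], [3, 5], [8, 1]]` → a = [[1, 2], [3, 5], [8, 1]]
`b = a[:]` → b = [[1, 2], [3, 5], [8, 1]]
`c = a[1:]` → c = [[3, 5], [8, 1]]
`a[0].append(764)` → a = [[1, 2, 764], [3, 5], [8, 1]]; b = [[1, 2, 764], [3, 5], [8, 1]]
`a.append([7, 4])` → a = [[1, 2, 764], [3, 5], [8, 1], [7, 4]]
`print(b[0])` → prints [1, 2, 764]
`print(len(b))` → prints 3
`print(c[0])` → prints [3, 5]

Answer:
[1, 2, 764]
3
[3, 5]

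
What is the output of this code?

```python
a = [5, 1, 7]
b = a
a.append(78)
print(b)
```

Key concept: basic list aliasing.
Step by step:
`a = [5, 1, 7]` → a = [5, 1, 7]
`b = a` → b = [5, 1, 7] (same object as a)
`a.append(78)` → a = [5, 1, 7, 78] (same object as b); b = [5, 1, 7, 78] (same object as a)
`print(b)` → prints [5, 1, 7, 78]

Answer: [5, 1, 7, 78]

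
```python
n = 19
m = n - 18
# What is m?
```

Trace:
`n = 19` → n = 19
`m = n - 18` → m = 1
So m = 1

Answer: 1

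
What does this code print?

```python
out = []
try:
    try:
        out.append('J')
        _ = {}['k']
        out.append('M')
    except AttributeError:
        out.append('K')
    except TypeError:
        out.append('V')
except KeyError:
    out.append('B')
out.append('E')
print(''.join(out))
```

Execution trace: 'J' (try body) → 'B' (outer except KeyError) → 'E' (after the try/except). Output: JBE

Answer: JBE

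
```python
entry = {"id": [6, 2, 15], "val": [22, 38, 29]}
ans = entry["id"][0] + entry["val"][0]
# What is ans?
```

Trace:
`entry = {"id": [6, 2, 15], "val": [22, 38, 29]}` → entry = {'id': [6, 2, 15], 'val': [22, 38, 29]}
`ans = entry["id"][0] + entry["val"][0]` → ans = 28
So ans = 28

Answer: 28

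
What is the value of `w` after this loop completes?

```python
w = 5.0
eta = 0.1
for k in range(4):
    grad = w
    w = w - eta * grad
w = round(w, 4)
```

Gradient descent: w = 5.0 * (1 - 0.1)^4
`w` takes the values: 5.0 → 4.5 → 4.05 → 3.645 → 3.2805

Answer: 3.2805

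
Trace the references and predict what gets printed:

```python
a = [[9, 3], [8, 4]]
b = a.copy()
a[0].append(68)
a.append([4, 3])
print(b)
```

Key concept: shallow copy with nested lists.
Step by step:
`a = [[9, 3], [8, 4]]` → a = [[9, 3], [8, 4]]
`b = a.copy()` → b = [[9, 3], [8, 4]]
`a[0].append(68)` → a = [[9, 3, 68], [8, 4]]; b = [[9, 3, 68], [8, 4]]
`a.append([4, 3])` → a = [[9, 3, 68], [8, 4], [4, 3]]
`print(b)` → prints [[9, 3, 68], [8, 4]]

Answer: [[9, 3, 68], [8, 4]]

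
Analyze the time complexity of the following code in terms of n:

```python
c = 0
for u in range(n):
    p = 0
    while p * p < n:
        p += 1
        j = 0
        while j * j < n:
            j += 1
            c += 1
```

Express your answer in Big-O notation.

Each loop level contributes: n × √n × √n. Multiplying the contributions gives O(n^2).

Answer: O(n^2)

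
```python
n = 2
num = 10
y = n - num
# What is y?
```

Trace:
`n = 2` → n = 2
`num = 10` → num = 10
`y = n - num` → y = -8
So y = -8

Answer: -8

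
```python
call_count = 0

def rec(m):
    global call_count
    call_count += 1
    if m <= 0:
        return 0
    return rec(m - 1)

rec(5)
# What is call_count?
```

Linear recursion stepping by 1: 6 calls from m=5 down to ≤0.

Answer: 6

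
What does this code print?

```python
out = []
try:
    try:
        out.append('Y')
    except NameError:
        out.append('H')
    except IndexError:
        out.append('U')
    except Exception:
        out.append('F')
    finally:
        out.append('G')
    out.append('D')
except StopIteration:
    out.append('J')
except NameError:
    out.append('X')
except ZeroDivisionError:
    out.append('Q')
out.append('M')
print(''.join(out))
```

Execution trace: 'Y' (inner try body, no exception) → 'G' (inner finally) → 'D' (try body, no exception) → 'M' (after the try/except). Output: YGDM

Answer: YGDM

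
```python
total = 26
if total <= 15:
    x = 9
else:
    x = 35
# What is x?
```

Trace:
`total = 26` → total = 26
`if total <= 15: ...` → total <= 15 is False, take else branch → x = 35
So x = 35

Answer: 35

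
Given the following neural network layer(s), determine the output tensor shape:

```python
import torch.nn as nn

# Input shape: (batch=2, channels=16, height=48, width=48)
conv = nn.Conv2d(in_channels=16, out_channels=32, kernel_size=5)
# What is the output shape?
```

Input: (2, 16, 48, 48) -> Output: (2, 32, 44, 44)

Answer: (2, 32, 44, 44)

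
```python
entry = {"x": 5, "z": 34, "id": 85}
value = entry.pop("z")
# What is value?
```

Trace:
`entry = {"x": 5, "z": 34, "id": 85}` → entry = {'x': 5, 'z': 34, 'id': 85}
`value = entry.pop("z")` → entry = {'x': 5, 'id': 85}; value = 34
So value = 34

Answer: 34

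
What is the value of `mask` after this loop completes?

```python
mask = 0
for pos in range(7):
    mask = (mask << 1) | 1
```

Build 7 consecutive 1-bits: 0b1111111
`mask` takes the values: 0 → 1 → 3 → 7 → 15 → 31 → 63 → 127

Answer: 127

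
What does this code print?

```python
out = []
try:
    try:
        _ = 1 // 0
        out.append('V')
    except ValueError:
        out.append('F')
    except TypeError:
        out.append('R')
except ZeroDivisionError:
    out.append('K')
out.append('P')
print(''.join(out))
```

Execution trace: 'K' (outer except ZeroDivisionError) → 'P' (after the try/except). Output: KP

Answer: KP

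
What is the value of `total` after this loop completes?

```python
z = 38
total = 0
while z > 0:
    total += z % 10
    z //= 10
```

Sum digits of 38
`total` takes the values: 0 → 8 → 11

Answer: 11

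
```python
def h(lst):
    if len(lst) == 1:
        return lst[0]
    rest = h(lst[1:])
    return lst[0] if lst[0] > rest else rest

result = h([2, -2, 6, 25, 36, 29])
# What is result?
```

Recursive max over [2, -2, 6, 25, 36, 29] = 36

Answer: 36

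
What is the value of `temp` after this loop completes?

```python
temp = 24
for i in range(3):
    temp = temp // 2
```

Halve 3 times: 24 // 2^3 = 3
`temp` takes the values: 24 → 12 → 6 → 3

Answer: 3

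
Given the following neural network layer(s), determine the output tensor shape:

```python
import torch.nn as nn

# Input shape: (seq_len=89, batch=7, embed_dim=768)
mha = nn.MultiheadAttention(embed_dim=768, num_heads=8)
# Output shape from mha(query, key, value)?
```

Input: (89, 7, 768) -> Output: (89, 7, 768)

Answer: (89, 7, 768)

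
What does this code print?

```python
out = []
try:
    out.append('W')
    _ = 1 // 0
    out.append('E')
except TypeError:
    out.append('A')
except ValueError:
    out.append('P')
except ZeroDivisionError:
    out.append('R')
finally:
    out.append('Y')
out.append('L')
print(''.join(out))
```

Execution trace: 'W' (try body) → 'R' (except ZeroDivisionError) → 'Y' (finally) → 'L' (after the try/except). Output: WRYL

Answer: WRYL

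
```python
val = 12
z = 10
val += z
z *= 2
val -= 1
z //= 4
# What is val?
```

Trace:
`val = 12` → val = 12
`z = 10` → z = 10
`val += z` → val = 22
`z *= 2` → z = 20
`val -= 1` → val = 21
`z //= 4` → z = 5
So val = 21

Answer: 21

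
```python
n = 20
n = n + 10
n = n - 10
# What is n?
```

Trace:
`n = 20` → n = 20
`n = n + 10` → n = 30
`n = n - 10` → n = 20
So n = 20

Answer: 20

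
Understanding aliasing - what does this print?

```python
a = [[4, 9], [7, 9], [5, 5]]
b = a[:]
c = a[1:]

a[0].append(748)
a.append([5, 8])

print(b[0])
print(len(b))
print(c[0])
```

Key concept: slice with nested mutation.
Step by step:
`a = [[4, 9], [7, 9], [5, 5]]` → a = [[4, 9], [7, 9], [5, 5]]
`b = a[:]` → b = [[4, 9], [7, 9], [5, 5]]
`c = a[1:]` → c = [[7, 9], [5, 5]]
`a[0].append(748)` → a = [[4, 9, 748], [7, 9], [5, 5]]; b = [[4, 9, 748], [7, 9], [5, 5]]
`a.append([5, 8])` → a = [[4, 9, 748], [7, 9], [5, 5], [5, 8]]
`print(b[0])` → prints [4, 9, 748]
`print(len(b))` → prints 3
`print(c[0])` → prints [7, 9]

Answer:
[4, 9, 748]
3
[7, 9]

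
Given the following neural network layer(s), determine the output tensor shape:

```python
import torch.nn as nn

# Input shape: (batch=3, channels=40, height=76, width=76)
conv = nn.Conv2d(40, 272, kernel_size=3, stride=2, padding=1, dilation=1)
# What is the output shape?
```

Input: (3, 40, 76, 76) -> Output: (3, 272, 38, 38)

Answer: (3, 272, 38, 38)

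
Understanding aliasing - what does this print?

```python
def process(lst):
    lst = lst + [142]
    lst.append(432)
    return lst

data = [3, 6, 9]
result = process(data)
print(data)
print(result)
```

Key concept: rebinding parameter vs mutation.
Step by step:
`data = [3, 6, 9]` → data = [3, 6, 9]
`result = process(data)` → result = [3, 6, 9, 142, 432]
`print(data)` → prints [3, 6, 9]
`print(result)` → prints [3, 6, 9, 142, 432]

Answer:
[3, 6, 9]
[3, 6, 9, 142, 432]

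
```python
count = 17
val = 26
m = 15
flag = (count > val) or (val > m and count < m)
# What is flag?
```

Trace:
`count = 17` → count = 17
`val = 26` → val = 26
`m = 15` → m = 15
`flag = (count > val) or (val > m and count < m)` → flag = False
So flag = False

Answer: False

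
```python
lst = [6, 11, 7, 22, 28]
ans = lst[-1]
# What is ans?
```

Trace:
`lst = [6, 11, 7, 22, 28]` → lst = [6, 11, 7, 22, 28]
`ans = lst[-1]` → ans = 28
So ans = 28

Answer: 28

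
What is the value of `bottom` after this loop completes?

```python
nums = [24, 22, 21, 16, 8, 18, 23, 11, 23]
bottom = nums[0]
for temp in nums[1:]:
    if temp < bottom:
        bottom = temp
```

Minimum of [24, 22, 21, 16, 8, 18, 23, 11, 23]
`bottom` takes the values: 24 → 22 → 21 → 16 → 8

Answer: 8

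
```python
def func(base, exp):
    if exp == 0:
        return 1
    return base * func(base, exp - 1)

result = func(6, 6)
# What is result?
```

func(6, 6) = 6 * 6 * 6 * 6 * 6 * 6 = 46656

Answer: 46656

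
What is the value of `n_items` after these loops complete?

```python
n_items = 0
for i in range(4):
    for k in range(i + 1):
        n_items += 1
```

Triangle: 1 + 2 + ... + 4
`n_items` takes the values: 0 → 1 → 2 → 3 → 4 → 5 → 6 → 7 → 8 → 9 → 10

Answer: 10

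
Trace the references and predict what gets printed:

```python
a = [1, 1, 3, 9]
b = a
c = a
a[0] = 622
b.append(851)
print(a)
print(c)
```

Key concept: multiple aliases.
Step by step:
`a = [1, 1, 3, 9]` → a = [1, 1, 3, 9]
`b = a` → b = [1, 1, 3, 9] (same object as a)
`c = a` → c = [1, 1, 3, 9] (same object as a, b)
`a[0] = 622` → a = [622, 1, 3, 9] (same object as b, c); b = [622, 1, 3, 9] (same object as a, c); c = [622, 1, 3, 9] (same object as a, b)
`b.append(851)` → a = [622, 1, 3, 9, 851] (same object as b, c); b = [622, 1, 3, 9, 851] (same object as a, c); c = [622, 1, 3, 9, 851] (same object as a, b)
`print(a)` → prints [622, 1, 3, 9, 851]
`print(c)` → prints [622, 1, 3, 9, 851]

Answer:
[622, 1, 3, 9, 851]
[622, 1, 3, 9, 851]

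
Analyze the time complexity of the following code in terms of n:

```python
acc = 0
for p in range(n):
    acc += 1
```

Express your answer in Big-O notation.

Each loop level contributes: n. Multiplying the contributions gives O(n).

Answer: O(n)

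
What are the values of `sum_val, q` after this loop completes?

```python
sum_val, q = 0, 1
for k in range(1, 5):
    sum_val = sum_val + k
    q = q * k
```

Sum and factorial of 1 to 4
`sum_val, q` takes the values: (0, 1) → (1, 1) → (3, 1) → (3, 2) → (6, 2) → (6, 6) → (10, 6) → (10, 24)

Answer: 10, 24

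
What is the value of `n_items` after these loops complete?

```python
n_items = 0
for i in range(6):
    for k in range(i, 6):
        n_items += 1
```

Upper triangle: 6 + 5 + ... + 1
`n_items` takes the values: 0 → 1 → 2 → 3 → 4 → 5 → 6 → 7 → 8 → 9 → 10 → 11 → 12 → 13 → 14 → 15 → 16 → 17 → 18 → 19 → 20 → 21

Answer: 21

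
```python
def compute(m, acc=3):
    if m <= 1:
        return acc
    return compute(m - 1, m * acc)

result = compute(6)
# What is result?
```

Accumulator trace (n, acc): (6, 3) -> (5, 18) -> (4, 90) -> (3, 360) -> (2, 1080) -> (1, 2160) -> return 2160

Answer: 2160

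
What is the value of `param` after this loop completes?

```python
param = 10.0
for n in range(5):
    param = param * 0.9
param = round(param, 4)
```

Exponential decay: 10.0 * 0.9^5
`param` takes the values: 10.0 → 9.0 → 8.1 → 7.29 → 6.561 → 5.9049

Answer: 5.9049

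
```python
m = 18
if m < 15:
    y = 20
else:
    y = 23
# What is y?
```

Trace:
`m = 18` → m = 18
`if m < 15: ...` → m < 15 is False, take else branch → y = 23
So y = 23

Answer: 23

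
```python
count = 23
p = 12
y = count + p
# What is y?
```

Trace:
`count = 23` → count = 23
`p = 12` → p = 12
`y = count + p` → y = 35
So y = 35

Answer: 35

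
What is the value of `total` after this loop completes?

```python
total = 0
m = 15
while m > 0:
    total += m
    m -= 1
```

Sum 15 down to 1
`total` takes the values: 0 → 15 → 29 → 42 → 54 → 65 → 75 → 84 → 92 → 99 → 105 → 110 → 114 → 117 → 119 → 120

Answer: 120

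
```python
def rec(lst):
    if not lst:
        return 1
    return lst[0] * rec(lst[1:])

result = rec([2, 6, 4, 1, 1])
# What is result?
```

Product over [2, 6, 4, 1, 1] = 2 * 6 * 4 * 1 * 1 = 48

Answer: 48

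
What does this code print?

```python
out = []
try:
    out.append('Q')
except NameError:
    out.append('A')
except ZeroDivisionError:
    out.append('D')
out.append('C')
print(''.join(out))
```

Execution trace: 'Q' (try body, no exception) → 'C' (after the try/except). Output: QC

Answer: QC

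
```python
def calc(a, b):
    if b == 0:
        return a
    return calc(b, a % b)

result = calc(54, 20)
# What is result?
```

calc(54, 20) -> calc(20, 14) -> calc(14, 6) -> calc(6, 2) -> calc(2, 0) -> 2

Answer: 2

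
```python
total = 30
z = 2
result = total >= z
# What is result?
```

Trace:
`total = 30` → total = 30
`z = 2` → z = 2
`result = total >= z` → result = True
So result = True

Answer: True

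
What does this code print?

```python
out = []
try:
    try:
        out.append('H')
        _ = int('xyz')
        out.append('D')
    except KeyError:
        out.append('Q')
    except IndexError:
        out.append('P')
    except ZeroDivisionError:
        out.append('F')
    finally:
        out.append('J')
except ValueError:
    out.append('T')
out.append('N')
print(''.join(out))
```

Execution trace: 'H' (inner try body) → 'J' (inner finally) → 'T' (outer except ValueError) → 'N' (after the try/except). Output: HJTN

Answer: HJTN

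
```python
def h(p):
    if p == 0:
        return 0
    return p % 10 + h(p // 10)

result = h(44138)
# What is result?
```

Sum of digits of 44138: 8 + 3 + 1 + 4 + 4 = 20

Answer: 20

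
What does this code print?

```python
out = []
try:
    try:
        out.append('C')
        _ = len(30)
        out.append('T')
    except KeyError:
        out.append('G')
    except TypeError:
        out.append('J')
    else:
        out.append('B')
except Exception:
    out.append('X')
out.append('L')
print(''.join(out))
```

Execution trace: 'C' (inner try body) → 'J' (inner except TypeError) → 'L' (after the try/except). Output: CJL

Answer: CJL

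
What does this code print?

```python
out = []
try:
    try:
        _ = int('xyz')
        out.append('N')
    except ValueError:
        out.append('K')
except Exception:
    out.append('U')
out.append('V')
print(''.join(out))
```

Execution trace: 'K' (inner except ValueError) → 'V' (after the try/except). Output: KV

Answer: KV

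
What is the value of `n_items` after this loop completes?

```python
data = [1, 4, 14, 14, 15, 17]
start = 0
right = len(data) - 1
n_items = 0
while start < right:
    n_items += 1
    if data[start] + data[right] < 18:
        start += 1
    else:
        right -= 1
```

Steps to find pair summing to 18
`n_items` takes the values: 0 → 1 → 2 → 3 → 4 → 5

Answer: 5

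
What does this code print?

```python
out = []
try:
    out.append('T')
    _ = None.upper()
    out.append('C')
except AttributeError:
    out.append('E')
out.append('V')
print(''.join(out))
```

Execution trace: 'T' (try body) → 'E' (except AttributeError) → 'V' (after the try/except). Output: TEV

Answer: TEV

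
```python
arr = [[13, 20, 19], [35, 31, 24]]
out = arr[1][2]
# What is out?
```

Trace:
`arr = [[13, 20, 19], [35, 31, 24]]` → arr = [[13, 20, 19], [35, 31, 24]]
`out = arr[1][2]` → out = 24
So out = 24

Answer: 24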